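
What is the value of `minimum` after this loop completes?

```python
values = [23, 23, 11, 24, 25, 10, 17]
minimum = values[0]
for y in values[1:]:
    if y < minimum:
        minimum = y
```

Minimum of [23, 23, 11, 24, 25, 10, 17]
`minimum` takes the values: 23 → 11 → 10

Answer: 10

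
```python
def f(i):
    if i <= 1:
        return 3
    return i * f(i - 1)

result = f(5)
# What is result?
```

f(5) = 5 * 4 * 3 * 2 * 3 = 360

Answer: 360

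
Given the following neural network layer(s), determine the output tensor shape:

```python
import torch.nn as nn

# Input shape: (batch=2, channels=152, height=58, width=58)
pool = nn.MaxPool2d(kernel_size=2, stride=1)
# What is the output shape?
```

Input: (2, 152, 58, 58) -> Output: (2, 152, 57, 57)

Answer: (2, 152, 57, 57)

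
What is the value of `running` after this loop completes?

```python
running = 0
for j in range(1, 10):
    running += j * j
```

Sum of squares 1² to 9² = 285
`running` takes the values: 0 → 1 → 5 → 14 → 30 → 55 → 91 → 140 → 204 → 285

Answer: 285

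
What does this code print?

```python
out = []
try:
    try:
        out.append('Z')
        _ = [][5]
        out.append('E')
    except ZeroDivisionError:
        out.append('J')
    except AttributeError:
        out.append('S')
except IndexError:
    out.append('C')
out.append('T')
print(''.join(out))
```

Execution trace: 'Z' (try body) → 'C' (outer except IndexError) → 'T' (after the try/except). Output: ZCT

Answer: ZCT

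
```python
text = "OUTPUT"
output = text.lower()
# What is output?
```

Trace:
`text = "OUTPUT"` → text = 'OUTPUT'
`output = text.lower()` → output = 'output'
So output = 'output'

Answer: 'output'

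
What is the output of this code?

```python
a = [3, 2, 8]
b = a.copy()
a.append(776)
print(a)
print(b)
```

Key concept: list.copy() creates independent copy.
Step by step:
`a = [3, 2, 8]` → a = [3, 2, 8]
`b = a.copy()` → b = [3, 2, 8]
`a.append(776)` → a = [3, 2, 8, 776]
`print(a)` → prints [3, 2, 8, 776]
`print(b)` → prints [3, 2, 8]

Answer:
[3, 2, 8, 776]
[3, 2, 8]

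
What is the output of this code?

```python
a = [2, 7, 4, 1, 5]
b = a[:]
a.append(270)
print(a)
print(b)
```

Key concept: slice [:] creates copy.
Step by step:
`a = [2, 7, 4, 1, 5]` → a = [2, 7, 4, 1, 5]
`b = a[:]` → b = [2, 7, 4, 1, 5]
`a.append(270)` → a = [2, 7, 4, 1, 5, 270]
`print(a)` → prints [2, 7, 4, 1, 5, 270]
`print(b)` → prints [2, 7, 4, 1, 5]

Answer:
[2, 7, 4, 1, 5, 270]
[2, 7, 4, 1, 5]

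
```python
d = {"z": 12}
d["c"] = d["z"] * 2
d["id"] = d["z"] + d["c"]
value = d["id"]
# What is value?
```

Trace:
`d = {"z": 12}` → d = {'z': 12}
`d["c"] = d["z"] * 2` → d = {'z': 12, 'c': 24}
`d["id"] = d["z"] + d["c"]` → d = {'z': 12, 'c': 24, 'id': 36}
`value = d["id"]` → value = 36
So value = 36

Answer: 36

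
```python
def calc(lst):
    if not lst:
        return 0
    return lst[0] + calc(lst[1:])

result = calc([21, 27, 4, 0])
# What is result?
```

21 + 27 + 4 + 0 + 0 = 52

Answer: 52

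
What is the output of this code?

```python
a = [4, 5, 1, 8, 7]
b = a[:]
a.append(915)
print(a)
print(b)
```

Key concept: slice [:] creates copy.
Step by step:
`a = [4, 5, 1, 8, 7]` → a = [4, 5, 1, 8, 7]
`b = a[:]` → b = [4, 5, 1, 8, 7]
`a.append(915)` → a = [4, 5, 1, 8, 7, 915]
`print(a)` → prints [4, 5, 1, 8, 7, 915]
`print(b)` → prints [4, 5, 1, 8, 7]

Answer:
[4, 5, 1, 8, 7, 915]
[4, 5, 1, 8, 7]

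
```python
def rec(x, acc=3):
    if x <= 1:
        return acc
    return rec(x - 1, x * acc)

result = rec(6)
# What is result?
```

Accumulator trace (n, acc): (6, 3) -> (5, 18) -> (4, 90) -> (3, 360) -> (2, 1080) -> (1, 2160) -> return 2160

Answer: 2160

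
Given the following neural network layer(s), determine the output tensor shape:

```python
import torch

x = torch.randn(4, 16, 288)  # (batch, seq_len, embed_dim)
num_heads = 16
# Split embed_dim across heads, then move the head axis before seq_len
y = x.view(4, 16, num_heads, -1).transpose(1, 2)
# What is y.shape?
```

Input: (4, 16, 288) -> head_dim = 288 // 16 = 18; after view: (4, 16, 16, 18) -> after transpose(1, 2): (4, 16, 16, 18) -> Output: (4, 16, 16, 18)

Answer: (4, 16, 16, 18)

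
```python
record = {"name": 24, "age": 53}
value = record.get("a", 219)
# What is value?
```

Trace:
`record = {"name": 24, "age": 53}` → record = {'name': 24, 'age': 53}
`value = record.get("a", 219)` → value = 219
So value = 219

Answer: 219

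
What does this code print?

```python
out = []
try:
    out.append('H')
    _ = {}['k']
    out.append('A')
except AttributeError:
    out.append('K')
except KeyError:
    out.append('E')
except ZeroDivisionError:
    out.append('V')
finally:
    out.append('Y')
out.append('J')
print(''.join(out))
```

Execution trace: 'H' (try body) → 'E' (except KeyError) → 'Y' (finally) → 'J' (after the try/except). Output: HEYJ

Answer: HEYJ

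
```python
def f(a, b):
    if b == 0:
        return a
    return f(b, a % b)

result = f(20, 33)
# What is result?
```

f(20, 33) -> f(33, 20) -> f(20, 13) -> f(13, 7) -> f(7, 6) -> f(6, 1) -> f(1, 0) -> 1

Answer: 1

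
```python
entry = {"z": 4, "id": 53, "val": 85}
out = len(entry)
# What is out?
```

Trace:
`entry = {"z": 4, "id": 53, "val": 85}` → entry = {'z': 4, 'id': 53, 'val': 85}
`out = len(entry)` → out = 3
So out = 3

Answer: 3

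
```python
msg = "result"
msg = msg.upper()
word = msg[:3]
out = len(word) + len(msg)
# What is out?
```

Trace:
`msg = "result"` → msg = 'result'
`msg = msg.upper()` → msg = 'RESULT'
`word = msg[:3]` → word = 'RES'
`out = len(word) + len(msg)` → out = 9
So out = 9

Answer: 9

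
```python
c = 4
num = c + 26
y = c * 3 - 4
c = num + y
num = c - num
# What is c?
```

Trace:
`c = 4` → c = 4
`num = c + 26` → num = 30
`y = c * 3 - 4` → y = 8
`c = num + y` → c = 38
`num = c - num` → num = 8
So c = 38

Answer: 38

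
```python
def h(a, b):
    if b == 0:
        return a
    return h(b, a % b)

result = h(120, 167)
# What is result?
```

h(120, 167) -> h(167, 120) -> h(120, 47) -> h(47, 26) -> h(26, 21) -> h(21, 5) -> h(5, 1) -> h(1, 0) -> 1

Answer: 1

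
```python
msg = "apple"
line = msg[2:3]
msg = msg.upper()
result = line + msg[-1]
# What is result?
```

Trace:
`msg = "apple"` → msg = 'apple'
`line = msg[2:3]` → line = 'p'
`msg = msg.upper()` → msg = 'APPLE'
`result = line + msg[-1]` → result = 'pE'
So result = 'pE'

Answer: 'pE'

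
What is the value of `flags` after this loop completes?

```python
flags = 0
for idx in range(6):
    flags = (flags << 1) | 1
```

Build 6 consecutive 1-bits: 0b111111
`flags` takes the values: 0 → 1 → 3 → 7 → 15 → 31 → 63

Answer: 63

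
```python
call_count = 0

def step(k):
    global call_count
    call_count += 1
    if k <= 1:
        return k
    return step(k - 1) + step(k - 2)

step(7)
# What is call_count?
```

Calls(k) = 1 + Calls(k-1) + Calls(k-2); Calls(0)=Calls(1)=1. For k=7 this gives 41.

Answer: 41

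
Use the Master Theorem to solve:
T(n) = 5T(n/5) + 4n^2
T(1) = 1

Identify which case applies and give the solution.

a=5, b=5, f(n)=4n^2. log_5(5) = 1. Since c=2 > 1 and the regularity condition holds (5(n/5)^2 = (5/5^2)n^2 with 5/5^2 < 1), Case 3 applies: T(n) = Θ(f(n)) = O(n^2).

Answer: O(n^2) - Case 3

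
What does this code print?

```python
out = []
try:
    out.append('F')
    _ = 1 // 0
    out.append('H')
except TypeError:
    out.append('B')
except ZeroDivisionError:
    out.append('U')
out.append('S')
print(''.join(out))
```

Execution trace: 'F' (try body) → 'U' (except ZeroDivisionError) → 'S' (after the try/except). Output: FUS

Answer: FUS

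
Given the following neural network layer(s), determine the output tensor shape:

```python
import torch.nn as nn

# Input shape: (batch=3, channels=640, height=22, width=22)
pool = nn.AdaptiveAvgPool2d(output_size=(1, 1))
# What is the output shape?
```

Input: (3, 640, 22, 22) -> Output: (3, 640, 1, 1)

Answer: (3, 640, 1, 1)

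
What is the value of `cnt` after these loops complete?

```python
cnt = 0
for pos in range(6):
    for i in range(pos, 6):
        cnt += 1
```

Upper triangle: 6 + 5 + ... + 1
`cnt` takes the values: 0 → 1 → 2 → 3 → 4 → 5 → 6 → 7 → 8 → 9 → 10 → 11 → 12 → 13 → 14 → 15 → 16 → 17 → 18 → 19 → 20 → 21

Answer: 21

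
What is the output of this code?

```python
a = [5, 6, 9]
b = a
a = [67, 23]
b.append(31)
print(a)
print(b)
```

Key concept: rebinding vs mutation: a is rebound to a new list, b still points at the original.
Step by step:
`a = [5, 6, 9]` → a = [5, 6, 9]
`b = a` → b = [5, 6, 9] (same object as a)
`a = [67, 23]` → a = [67, 23]
`b.append(31)` → b = [5, 6, 9, 31]
`print(a)` → prints [67, 23]
`print(b)` → prints [5, 6, 9, 31]

Answer:
[67, 23]
[5, 6, 9, 31]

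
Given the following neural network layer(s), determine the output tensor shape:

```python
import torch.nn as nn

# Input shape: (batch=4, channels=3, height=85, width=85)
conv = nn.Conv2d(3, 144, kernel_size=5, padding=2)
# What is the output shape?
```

Input: (4, 3, 85, 85) -> Output: (4, 144, 85, 85)

Answer: (4, 144, 85, 85)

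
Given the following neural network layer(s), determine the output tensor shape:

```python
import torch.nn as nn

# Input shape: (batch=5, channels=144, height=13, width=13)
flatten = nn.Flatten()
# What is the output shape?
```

Input: (5, 144, 13, 13) -> Output: (5, 24336)

Answer: (5, 24336)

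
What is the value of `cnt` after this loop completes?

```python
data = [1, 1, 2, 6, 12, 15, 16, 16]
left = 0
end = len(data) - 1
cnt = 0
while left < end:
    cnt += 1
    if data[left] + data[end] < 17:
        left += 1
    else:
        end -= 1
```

Steps to find pair summing to 17
`cnt` takes the values: 0 → 1 → 2 → 3 → 4 → 5 → 6 → 7

Answer: 7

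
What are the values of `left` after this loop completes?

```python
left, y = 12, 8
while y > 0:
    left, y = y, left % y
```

GCD of 12 and 8
`left` takes the values: 12 → 8 → 4

Answer: 4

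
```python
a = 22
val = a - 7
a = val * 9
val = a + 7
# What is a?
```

Trace:
`a = 22` → a = 22
`val = a - 7` → val = 15
`a = val * 9` → a = 135
`val = a + 7` → val = 142
So a = 135

Answer: 135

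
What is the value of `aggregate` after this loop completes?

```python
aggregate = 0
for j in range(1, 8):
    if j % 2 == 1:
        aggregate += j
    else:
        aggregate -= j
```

Add odd, subtract even
`aggregate` takes the values: 0 → 1 → -1 → 2 → -2 → 3 → -3 → 4

Answer: 4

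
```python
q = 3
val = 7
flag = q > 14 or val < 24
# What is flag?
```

Trace:
`q = 3` → q = 3
`val = 7` → val = 7
`flag = q > 14 or val < 24` → flag = True
So flag = True

Answer: True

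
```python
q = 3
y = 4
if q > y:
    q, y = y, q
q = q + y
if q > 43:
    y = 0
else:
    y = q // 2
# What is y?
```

Trace:
`q = 3` → q = 3
`y = 4` → y = 4
`if q > y: ...` → q > y is False → no variable changes
`q = q + y` → q = 7
`if q > 43: ...` → q > 43 is False, take else branch → y = 3
So y = 3

Answer: 3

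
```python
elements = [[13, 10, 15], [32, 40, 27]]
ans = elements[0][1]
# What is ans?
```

Trace:
`elements = [[13, 10, 15], [32, 40, 27]]` → elements = [[13, 10, 15], [32, 40, 27]]
`ans = elements[0][1]` → ans = 10
So ans = 10

Answer: 10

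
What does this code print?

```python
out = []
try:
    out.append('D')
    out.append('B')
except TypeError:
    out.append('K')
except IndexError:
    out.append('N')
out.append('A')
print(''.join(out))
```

Execution trace: 'D' (try body) → 'B' (try body, no exception) → 'A' (after the try/except). Output: DBA

Answer: DBA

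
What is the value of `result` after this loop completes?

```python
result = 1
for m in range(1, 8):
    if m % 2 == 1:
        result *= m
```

Product of odd numbers 1 to 7
`result` takes the values: 1 → 3 → 15 → 105

Answer: 105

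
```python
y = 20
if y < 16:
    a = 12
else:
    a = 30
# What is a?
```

Trace:
`y = 20` → y = 20
`if y < 16: ...` → y < 16 is False, take else branch → a = 30
So a = 30

Answer: 30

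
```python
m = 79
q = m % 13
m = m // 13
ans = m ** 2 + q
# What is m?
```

Trace:
`m = 79` → m = 79
`q = m % 13` → q = 1
`m = m // 13` → m = 6
`ans = m ** 2 + q` → ans = 37
So m = 6

Answer: 6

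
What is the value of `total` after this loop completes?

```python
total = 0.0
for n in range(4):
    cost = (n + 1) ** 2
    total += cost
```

Sum of squared losses 1² + 2² + ... + 4²
`total` takes the values: 0.0 → 1.0 → 5.0 → 14.0 → 30.0

Answer: 30.0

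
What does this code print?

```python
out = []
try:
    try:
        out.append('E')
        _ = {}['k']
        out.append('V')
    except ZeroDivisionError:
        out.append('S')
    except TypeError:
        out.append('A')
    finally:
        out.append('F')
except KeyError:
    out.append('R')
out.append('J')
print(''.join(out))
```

Execution trace: 'E' (inner try body) → 'F' (inner finally) → 'R' (outer except KeyError) → 'J' (after the try/except). Output: EFRJ

Answer: EFRJ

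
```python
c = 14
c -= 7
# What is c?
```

Trace:
`c = 14` → c = 14
`c -= 7` → c = 7
So c = 7

Answer: 7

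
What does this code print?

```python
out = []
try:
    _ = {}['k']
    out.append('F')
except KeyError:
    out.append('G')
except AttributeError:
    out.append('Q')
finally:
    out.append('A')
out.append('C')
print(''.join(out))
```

Execution trace: 'G' (except KeyError) → 'A' (finally) → 'C' (after the try/except). Output: GAC

Answer: GAC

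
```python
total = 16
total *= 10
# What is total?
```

Trace:
`total = 16` → total = 16
`total *= 10` → total = 160
So total = 160

Answer: 160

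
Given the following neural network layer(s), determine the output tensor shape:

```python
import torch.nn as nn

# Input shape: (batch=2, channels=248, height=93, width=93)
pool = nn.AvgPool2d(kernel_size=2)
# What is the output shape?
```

Input: (2, 248, 93, 93) -> Output: (2, 248, 46, 46)

Answer: (2, 248, 46, 46)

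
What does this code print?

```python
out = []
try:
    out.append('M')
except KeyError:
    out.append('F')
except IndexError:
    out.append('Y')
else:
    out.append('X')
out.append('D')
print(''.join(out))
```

Execution trace: 'M' (try body, no exception) → 'X' (else) → 'D' (after the try/except). Output: MXD

Answer: MXD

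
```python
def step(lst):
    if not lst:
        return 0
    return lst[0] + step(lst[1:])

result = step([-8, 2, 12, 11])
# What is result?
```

(-8) + 2 + 12 + 11 + 0 = 17

Answer: 17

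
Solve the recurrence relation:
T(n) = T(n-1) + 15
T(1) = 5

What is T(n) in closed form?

Unrolling: T(n) = T(1) + 15·(n-1) = 5 + 15(n-1) = 15n - 10.

Answer: T(n) = 15n - 10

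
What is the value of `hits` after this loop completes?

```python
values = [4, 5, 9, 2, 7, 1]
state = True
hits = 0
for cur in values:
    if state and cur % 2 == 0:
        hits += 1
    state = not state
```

Count even values at even positions
`hits` takes the values: 0 → 1

Answer: 1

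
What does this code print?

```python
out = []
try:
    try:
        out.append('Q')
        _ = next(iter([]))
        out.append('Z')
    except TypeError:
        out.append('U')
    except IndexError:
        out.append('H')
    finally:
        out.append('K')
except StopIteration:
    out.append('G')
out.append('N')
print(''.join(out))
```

Execution trace: 'Q' (try body) → 'K' (finally) → 'G' (outer except StopIteration) → 'N' (after the try/except). Output: QKGN

Answer: QKGN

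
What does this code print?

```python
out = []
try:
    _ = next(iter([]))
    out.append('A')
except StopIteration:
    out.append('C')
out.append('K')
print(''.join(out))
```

Execution trace: 'C' (except StopIteration) → 'K' (after the try/except). Output: CK

Answer: CK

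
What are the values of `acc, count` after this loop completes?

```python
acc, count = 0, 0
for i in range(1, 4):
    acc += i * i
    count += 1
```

Sum of squares and count
`acc, count` takes the values: (0, 0) → (1, 0) → (1, 1) → (5, 1) → (5, 2) → (14, 2) → (14, 3)

Answer: 14, 3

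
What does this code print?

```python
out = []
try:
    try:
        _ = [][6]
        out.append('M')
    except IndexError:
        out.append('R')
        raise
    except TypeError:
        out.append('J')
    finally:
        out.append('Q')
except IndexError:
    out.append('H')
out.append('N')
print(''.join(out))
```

Execution trace: 'R' (inner except IndexError) → 'Q' (inner finally) → 'H' (outer except IndexError) → 'N' (after the try/except). Output: RQHN

Answer: RQHN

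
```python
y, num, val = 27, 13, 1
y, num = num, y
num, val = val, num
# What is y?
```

Trace:
`y, num, val = 27, 13, 1` → y = 27; num = 13; val = 1
`y, num = num, y` → y = 13; num = 27
`num, val = val, num` → num = 1; val = 27
So y = 13

Answer: 13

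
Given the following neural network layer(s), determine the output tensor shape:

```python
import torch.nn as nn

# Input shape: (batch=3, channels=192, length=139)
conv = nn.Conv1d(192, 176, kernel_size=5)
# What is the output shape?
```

Input: (3, 192, 139) -> Output: (3, 176, 135)

Answer: (3, 176, 135)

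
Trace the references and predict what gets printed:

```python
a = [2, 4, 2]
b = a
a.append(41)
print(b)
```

Key concept: basic list aliasing.
Step by step:
`a = [2, 4, 2]` → a = [2, 4, 2]
`b = a` → b = [2, 4, 2] (same object as a)
`a.append(41)` → a = [2, 4, 2, 41] (same object as b); b = [2, 4, 2, 41] (same object as a)
`print(b)` → prints [2, 4, 2, 41]

Answer: [2, 4, 2, 41]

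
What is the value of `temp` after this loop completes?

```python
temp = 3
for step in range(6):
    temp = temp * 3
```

Multiply by 3, 6 times: 3 * 3^6 = 2187
`temp` takes the values: 3 → 9 → 27 → 81 → 243 → 729 → 2187

Answer: 2187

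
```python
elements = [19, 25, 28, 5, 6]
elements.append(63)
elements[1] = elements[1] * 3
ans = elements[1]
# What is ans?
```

Trace:
`elements = [19, 25, 28, 5, 6]` → elements = [19, 25, 28, 5, 6]
`elements.append(63)` → elements = [19, 25, 28, 5, 6, 63]
`elements[1] = elements[1] * 3` → elements = [19, 75, 28, 5, 6, 63]
`ans = elements[1]` → ans = 75
So ans = 75

Answer: 75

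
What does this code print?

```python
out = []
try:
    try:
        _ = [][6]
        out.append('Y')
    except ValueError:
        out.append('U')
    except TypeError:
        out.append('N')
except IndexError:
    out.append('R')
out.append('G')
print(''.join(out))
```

Execution trace: 'R' (outer except IndexError) → 'G' (after the try/except). Output: RG

Answer: RG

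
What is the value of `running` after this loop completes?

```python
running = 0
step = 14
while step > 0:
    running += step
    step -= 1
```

Sum 14 down to 1
`running` takes the values: 0 → 14 → 27 → 39 → 50 → 60 → 69 → 77 → 84 → 90 → 95 → 99 → 102 → 104 → 105

Answer: 105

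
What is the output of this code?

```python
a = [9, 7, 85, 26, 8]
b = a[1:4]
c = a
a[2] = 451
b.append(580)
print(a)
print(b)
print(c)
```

Key concept: slice vs alias.
Step by step:
`a = [9, 7, 85, 26, 8]` → a = [9, 7, 85, 26, 8]
`b = a[1:4]` → b = [7, 85, 26]
`c = a` → c = [9, 7, 85, 26, 8] (same object as a)
`a[2] = 451` → a = [9, 7, 451, 26, 8] (same object as c); c = [9, 7, 451, 26, 8] (same object as a)
`b.append(580)` → b = [7, 85, 26, 580]
`print(a)` → prints [9, 7, 451, 26, 8]
`print(b)` → prints [7, 85, 26, 580]
`print(c)` → prints [9, 7, 451, 26, 8]

Answer:
[9, 7, 451, 26, 8]
[7, 85, 26, 580]
[9, 7, 451, 26, 8]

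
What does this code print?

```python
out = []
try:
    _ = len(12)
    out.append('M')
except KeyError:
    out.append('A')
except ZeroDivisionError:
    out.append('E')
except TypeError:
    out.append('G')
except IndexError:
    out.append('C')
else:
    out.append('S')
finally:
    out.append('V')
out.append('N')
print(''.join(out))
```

Execution trace: 'G' (except TypeError) → 'V' (finally) → 'N' (after the try/except). Output: GVN

Answer: GVN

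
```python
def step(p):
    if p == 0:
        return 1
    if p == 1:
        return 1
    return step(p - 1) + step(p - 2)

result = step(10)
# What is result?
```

Build up from base cases: step(0)=1, step(1)=1, step(2)=2, step(3)=3, step(4)=5, step(5)=8, step(6)=13, ..., step(10)=89

Answer: 89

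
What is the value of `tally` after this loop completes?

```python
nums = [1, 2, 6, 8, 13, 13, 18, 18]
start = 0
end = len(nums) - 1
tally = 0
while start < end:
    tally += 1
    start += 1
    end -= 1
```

Iterations until pointers meet (list length 8)
`tally` takes the values: 0 → 1 → 2 → 3 → 4

Answer: 4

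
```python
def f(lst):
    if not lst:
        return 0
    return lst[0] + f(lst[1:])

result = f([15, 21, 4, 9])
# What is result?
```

15 + 21 + 4 + 9 + 0 = 49

Answer: 49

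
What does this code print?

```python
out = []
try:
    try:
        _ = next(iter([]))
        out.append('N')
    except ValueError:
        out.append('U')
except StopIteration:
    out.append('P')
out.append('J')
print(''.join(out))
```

Execution trace: 'P' (outer except StopIteration) → 'J' (after the try/except). Output: PJ

Answer: PJ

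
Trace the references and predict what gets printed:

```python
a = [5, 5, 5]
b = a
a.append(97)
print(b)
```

Key concept: basic list aliasing.
Step by step:
`a = [5, 5, 5]` → a = [5, 5, 5]
`b = a` → b = [5, 5, 5] (same object as a)
`a.append(97)` → a = [5, 5, 5, 97] (same object as b); b = [5, 5, 5, 97] (same object as a)
`print(b)` → prints [5, 5, 5, 97]

Answer: [5, 5, 5, 97]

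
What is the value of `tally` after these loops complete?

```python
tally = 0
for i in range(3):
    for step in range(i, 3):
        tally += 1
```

Upper triangle: 3 + 2 + ... + 1
`tally` takes the values: 0 → 1 → 2 → 3 → 4 → 5 → 6

Answer: 6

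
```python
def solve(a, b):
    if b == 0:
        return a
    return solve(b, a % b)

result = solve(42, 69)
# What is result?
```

solve(42, 69) -> solve(69, 42) -> solve(42, 27) -> solve(27, 15) -> solve(15, 12) -> solve(12, 3) -> solve(3, 0) -> 3

Answer: 3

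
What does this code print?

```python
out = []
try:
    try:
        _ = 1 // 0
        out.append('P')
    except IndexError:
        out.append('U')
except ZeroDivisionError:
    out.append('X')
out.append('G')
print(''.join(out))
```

Execution trace: 'X' (outer except ZeroDivisionError) → 'G' (after the try/except). Output: XG

Answer: XG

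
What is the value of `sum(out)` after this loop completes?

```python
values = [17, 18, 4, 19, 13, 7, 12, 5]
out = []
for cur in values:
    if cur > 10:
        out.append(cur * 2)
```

Sum of doubled values > 10
`out` takes the values: [] → [34] → [34, 36] → [34, 36, 38] → [34, 36, 38, 26] → [34, 36, 38, 26, 24]
So `sum(out)` = 158

Answer: 158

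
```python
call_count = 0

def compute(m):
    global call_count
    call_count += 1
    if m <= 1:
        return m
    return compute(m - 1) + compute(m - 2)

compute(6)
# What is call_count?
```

Calls(m) = 1 + Calls(m-1) + Calls(m-2); Calls(0)=Calls(1)=1. For m=6 this gives 25.

Answer: 25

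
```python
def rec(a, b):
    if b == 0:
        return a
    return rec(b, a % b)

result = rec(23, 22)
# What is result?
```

rec(23, 22) -> rec(22, 1) -> rec(1, 0) -> 1

Answer: 1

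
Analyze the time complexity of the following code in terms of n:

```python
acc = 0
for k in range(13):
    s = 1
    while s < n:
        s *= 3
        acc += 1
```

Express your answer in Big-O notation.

Each loop level contributes: 1 × log n. Multiplying the contributions gives O(log n).

Answer: O(log n)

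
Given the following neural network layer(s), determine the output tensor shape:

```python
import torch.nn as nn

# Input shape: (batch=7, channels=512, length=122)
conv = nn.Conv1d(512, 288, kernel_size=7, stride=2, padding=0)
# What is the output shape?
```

Input: (7, 512, 122) -> Output: (7, 288, 58)

Answer: (7, 288, 58)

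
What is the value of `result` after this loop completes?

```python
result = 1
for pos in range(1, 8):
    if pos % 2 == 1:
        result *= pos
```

Product of odd numbers 1 to 7
`result` takes the values: 1 → 3 → 15 → 105

Answer: 105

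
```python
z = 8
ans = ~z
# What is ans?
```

Trace:
`z = 8` → z = 8
`ans = ~z` → ans = -9
So ans = -9

Answer: -9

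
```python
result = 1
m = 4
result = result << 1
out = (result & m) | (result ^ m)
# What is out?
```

Trace:
`result = 1` → result = 1
`m = 4` → m = 4
`result = result << 1` → result = 2
`out = (result & m) | (result ^ m)` → out = 6
So out = 6

Answer: 6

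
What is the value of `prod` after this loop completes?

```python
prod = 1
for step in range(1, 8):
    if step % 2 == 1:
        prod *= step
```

Product of odd numbers 1 to 7
`prod` takes the values: 1 → 3 → 15 → 105

Answer: 105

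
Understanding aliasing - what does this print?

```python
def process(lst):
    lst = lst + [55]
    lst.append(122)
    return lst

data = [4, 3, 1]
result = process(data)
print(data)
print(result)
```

Key concept: rebinding parameter vs mutation.
Step by step:
`data = [4, 3, 1]` → data = [4, 3, 1]
`result = process(data)` → result = [4, 3, 1, 55, 122]
`print(data)` → prints [4, 3, 1]
`print(result)` → prints [4, 3, 1, 55, 122]

Answer:
[4, 3, 1]
[4, 3, 1, 55, 122]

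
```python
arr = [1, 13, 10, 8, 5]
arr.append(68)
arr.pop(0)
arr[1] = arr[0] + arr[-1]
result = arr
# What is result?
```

Trace:
`arr = [1, 13, 10, 8, 5]` → arr = [1, 13, 10, 8, 5]
`arr.append(68)` → arr = [1, 13, 10, 8, 5, 68]
`arr.pop(0)` → arr = [13, 10, 8, 5, 68]
`arr[1] = arr[0] + arr[-1]` → arr = [13, 81, 8, 5, 68]
`result = arr` → result = [13, 81, 8, 5, 68]
So result = [13, 81, 8, 5, 68]

Answer: [13, 81, 8, 5, 68]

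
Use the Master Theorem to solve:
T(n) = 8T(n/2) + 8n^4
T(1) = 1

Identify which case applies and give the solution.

a=8, b=2, f(n)=8n^4. log_2(8) = 3. Since c=4 > 3 and the regularity condition holds (8(n/2)^4 = (8/2^4)n^4 with 8/2^4 < 1), Case 3 applies: T(n) = Θ(f(n)) = O(n^4).

Answer: O(n^4) - Case 3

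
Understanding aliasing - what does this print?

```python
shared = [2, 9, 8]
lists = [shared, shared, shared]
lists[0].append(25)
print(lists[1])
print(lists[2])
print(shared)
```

Key concept: list of same reference.
Step by step:
`shared = [2, 9, 8]` → shared = [2, 9, 8]
`lists = [shared, shared, shared]` → lists = [[2, 9, 8], [2, 9, 8], [2, 9, 8]]
`lists[0].append(25)` → shared = [2, 9, 8, 25]; lists = [[2, 9, 8, 25], [2, 9, 8, 25], [2, 9, 8, 25]]
`print(lists[1])` → prints [2, 9, 8, 25]
`print(lists[2])` → prints [2, 9, 8, 25]
`print(shared)` → prints [2, 9, 8, 25]

Answer:
[2, 9, 8, 25]
[2, 9, 8, 25]
[2, 9, 8, 25]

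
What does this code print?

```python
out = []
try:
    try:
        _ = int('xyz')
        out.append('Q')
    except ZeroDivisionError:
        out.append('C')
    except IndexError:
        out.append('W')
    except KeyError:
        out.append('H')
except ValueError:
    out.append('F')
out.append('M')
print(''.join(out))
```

Execution trace: 'F' (outer except ValueError) → 'M' (after the try/except). Output: FM

Answer: FM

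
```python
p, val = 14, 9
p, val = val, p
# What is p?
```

Trace:
`p, val = 14, 9` → p = 14; val = 9
`p, val = val, p` → p = 9; val = 14
So p = 9

Answer: 9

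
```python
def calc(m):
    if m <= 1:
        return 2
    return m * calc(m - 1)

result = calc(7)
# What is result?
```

calc(7) = 7 * 6 * 5 * 4 * 3 * 2 * 2 = 10080

Answer: 10080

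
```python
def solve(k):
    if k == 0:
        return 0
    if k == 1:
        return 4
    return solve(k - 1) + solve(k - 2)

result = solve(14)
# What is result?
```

Build up from base cases: solve(0)=0, solve(1)=4, solve(2)=4, solve(3)=8, solve(4)=12, solve(5)=20, solve(6)=32, ..., solve(14)=1508

Answer: 1508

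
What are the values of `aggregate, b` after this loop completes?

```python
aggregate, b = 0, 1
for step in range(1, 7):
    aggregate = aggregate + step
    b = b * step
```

Sum and factorial of 1 to 6
`aggregate, b` takes the values: (0, 1) → (1, 1) → (3, 1) → (3, 2) → (6, 2) → (6, 6) → (10, 6) → (10, 24) → (15, 24) → (15, 120) → (21, 120) → (21, 720)

Answer: 21, 720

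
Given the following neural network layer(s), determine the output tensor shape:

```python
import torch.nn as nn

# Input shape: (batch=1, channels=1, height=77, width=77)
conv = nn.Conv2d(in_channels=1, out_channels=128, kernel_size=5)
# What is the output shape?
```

Input: (1, 1, 77, 77) -> Output: (1, 128, 73, 73)

Answer: (1, 128, 73, 73)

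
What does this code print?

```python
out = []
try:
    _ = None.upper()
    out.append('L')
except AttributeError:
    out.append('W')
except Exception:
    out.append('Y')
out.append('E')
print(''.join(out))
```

Execution trace: 'W' (except AttributeError) → 'E' (after the try/except). Output: WE

Answer: WE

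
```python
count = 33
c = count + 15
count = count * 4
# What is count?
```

Trace:
`count = 33` → count = 33
`c = count + 15` → c = 48
`count = count * 4` → count = 132
So count = 132

Answer: 132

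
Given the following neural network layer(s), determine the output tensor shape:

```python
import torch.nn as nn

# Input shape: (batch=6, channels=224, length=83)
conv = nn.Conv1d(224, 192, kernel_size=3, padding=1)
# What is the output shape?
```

Input: (6, 224, 83) -> Output: (6, 192, 83)

Answer: (6, 192, 83)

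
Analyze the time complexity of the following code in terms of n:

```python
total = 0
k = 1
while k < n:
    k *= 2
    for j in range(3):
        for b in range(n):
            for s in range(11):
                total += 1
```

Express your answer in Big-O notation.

Each loop level contributes: log n × 1 × n × 1. Multiplying the contributions gives O(n log n).

Answer: O(n log n)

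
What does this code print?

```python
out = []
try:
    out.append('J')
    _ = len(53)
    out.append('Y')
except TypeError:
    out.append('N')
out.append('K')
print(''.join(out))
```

Execution trace: 'J' (try body) → 'N' (except TypeError) → 'K' (after the try/except). Output: JNK

Answer: JNK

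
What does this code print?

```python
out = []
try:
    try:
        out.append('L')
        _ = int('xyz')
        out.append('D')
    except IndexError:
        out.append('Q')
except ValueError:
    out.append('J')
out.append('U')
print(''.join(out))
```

Execution trace: 'L' (try body) → 'J' (outer except ValueError) → 'U' (after the try/except). Output: LJU

Answer: LJU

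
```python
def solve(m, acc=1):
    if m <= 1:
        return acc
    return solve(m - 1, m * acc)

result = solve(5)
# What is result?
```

Accumulator trace (n, acc): (5, 1) -> (4, 5) -> (3, 20) -> (2, 60) -> (1, 120) -> return 120

Answer: 120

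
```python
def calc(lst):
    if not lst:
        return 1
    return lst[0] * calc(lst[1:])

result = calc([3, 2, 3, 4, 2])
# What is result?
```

Product over [3, 2, 3, 4, 2] = 3 * 2 * 3 * 4 * 2 = 144

Answer: 144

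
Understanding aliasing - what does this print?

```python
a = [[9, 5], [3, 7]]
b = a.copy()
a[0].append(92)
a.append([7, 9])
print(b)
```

Key concept: shallow copy with nested lists.
Step by step:
`a = [[9, 5], [3, 7]]` → a = [[9, 5], [3, 7]]
`b = a.copy()` → b = [[9, 5], [3, 7]]
`a[0].append(92)` → a = [[9, 5, 92], [3, 7]]; b = [[9, 5, 92], [3, 7]]
`a.append([7, 9])` → a = [[9, 5, 92], [3, 7], [7, 9]]
`print(b)` → prints [[9, 5, 92], [3, 7]]

Answer: [[9, 5, 92], [3, 7]]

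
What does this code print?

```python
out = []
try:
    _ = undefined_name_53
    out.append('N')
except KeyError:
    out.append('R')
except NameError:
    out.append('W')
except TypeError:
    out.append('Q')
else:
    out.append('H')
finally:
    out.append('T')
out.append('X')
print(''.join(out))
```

Execution trace: 'W' (except NameError) → 'T' (finally) → 'X' (after the try/except). Output: WTX

Answer: WTX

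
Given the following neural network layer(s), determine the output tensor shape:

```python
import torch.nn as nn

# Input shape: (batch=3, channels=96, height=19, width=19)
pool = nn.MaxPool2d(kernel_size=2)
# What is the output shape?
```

Input: (3, 96, 19, 19) -> Output: (3, 96, 9, 9)

Answer: (3, 96, 9, 9)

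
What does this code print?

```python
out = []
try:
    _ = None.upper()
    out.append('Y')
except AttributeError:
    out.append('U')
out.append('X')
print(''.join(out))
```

Execution trace: 'U' (except AttributeError) → 'X' (after the try/except). Output: UX

Answer: UX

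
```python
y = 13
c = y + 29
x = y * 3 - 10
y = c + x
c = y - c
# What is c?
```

Trace:
`y = 13` → y = 13
`c = y + 29` → c = 42
`x = y * 3 - 10` → x = 29
`y = c + x` → y = 71
`c = y - c` → c = 29
So c = 29

Answer: 29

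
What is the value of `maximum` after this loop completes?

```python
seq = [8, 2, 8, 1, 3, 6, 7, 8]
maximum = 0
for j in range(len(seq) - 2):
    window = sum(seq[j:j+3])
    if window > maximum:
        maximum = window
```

Max sum of 3-element window in [8, 2, 8, 1, 3, 6, 7, 8]
`maximum` takes the values: 0 → 18 → 21

Answer: 21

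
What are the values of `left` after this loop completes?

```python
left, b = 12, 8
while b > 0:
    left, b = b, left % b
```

GCD of 12 and 8
`left` takes the values: 12 → 8 → 4

Answer: 4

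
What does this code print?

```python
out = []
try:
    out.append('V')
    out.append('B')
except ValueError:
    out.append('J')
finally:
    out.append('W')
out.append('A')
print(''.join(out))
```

Execution trace: 'V' (try body) → 'B' (try body, no exception) → 'W' (finally) → 'A' (after the try/except). Output: VBWA

Answer: VBWA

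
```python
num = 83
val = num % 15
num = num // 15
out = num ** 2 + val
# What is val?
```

Trace:
`num = 83` → num = 83
`val = num % 15` → val = 8
`num = num // 15` → num = 5
`out = num ** 2 + val` → out = 33
So val = 8

Answer: 8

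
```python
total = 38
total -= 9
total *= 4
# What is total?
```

Trace:
`total = 38` → total = 38
`total -= 9` → total = 29
`total *= 4` → total = 116
So total = 116

Answer: 116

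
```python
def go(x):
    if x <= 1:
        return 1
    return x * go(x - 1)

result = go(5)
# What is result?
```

go(5) = 5 * 4 * 3 * 2 * 1 = 120

Answer: 120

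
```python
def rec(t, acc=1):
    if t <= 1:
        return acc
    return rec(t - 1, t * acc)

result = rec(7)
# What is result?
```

Accumulator trace (n, acc): (7, 1) -> (6, 7) -> (5, 42) -> (4, 210) -> (3, 840) -> (2, 2520) -> (1, 5040) -> return 5040

Answer: 5040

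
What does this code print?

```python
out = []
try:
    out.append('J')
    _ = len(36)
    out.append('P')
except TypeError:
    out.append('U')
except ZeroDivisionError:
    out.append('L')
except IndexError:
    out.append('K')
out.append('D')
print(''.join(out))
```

Execution trace: 'J' (try body) → 'U' (except TypeError) → 'D' (after the try/except). Output: JUD

Answer: JUD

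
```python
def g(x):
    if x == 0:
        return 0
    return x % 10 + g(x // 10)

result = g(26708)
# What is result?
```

Sum of digits of 26708: 8 + 0 + 7 + 6 + 2 = 23

Answer: 23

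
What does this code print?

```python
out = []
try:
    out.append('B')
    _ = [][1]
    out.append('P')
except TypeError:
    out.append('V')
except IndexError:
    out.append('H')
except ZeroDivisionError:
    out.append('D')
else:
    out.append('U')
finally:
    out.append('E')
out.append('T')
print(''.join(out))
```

Execution trace: 'B' (try body) → 'H' (except IndexError) → 'E' (finally) → 'T' (after the try/except). Output: BHET

Answer: BHET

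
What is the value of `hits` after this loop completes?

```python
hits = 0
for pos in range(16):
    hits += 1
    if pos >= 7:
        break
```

Loop breaks when pos reaches 7, hits is 8
`hits` takes the values: 0 → 1 → 2 → 3 → 4 → 5 → 6 → 7 → 8

Answer: 8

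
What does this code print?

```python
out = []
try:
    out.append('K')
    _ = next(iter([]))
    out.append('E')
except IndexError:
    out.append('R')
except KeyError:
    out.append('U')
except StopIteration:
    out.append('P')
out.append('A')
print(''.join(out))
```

Execution trace: 'K' (try body) → 'P' (except StopIteration) → 'A' (after the try/except). Output: KPA

Answer: KPA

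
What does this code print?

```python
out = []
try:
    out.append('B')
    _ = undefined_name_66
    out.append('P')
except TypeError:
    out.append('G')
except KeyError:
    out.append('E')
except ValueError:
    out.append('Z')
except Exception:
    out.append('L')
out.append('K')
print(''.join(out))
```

Execution trace: 'B' (try body) → 'L' (except Exception) → 'K' (after the try/except). Output: BLK

Answer: BLK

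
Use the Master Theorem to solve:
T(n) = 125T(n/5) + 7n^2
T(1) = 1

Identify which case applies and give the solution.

a=125, b=5, f(n)=7n^2. log_5(125) = 3. Since c=2 < 3, Case 1 applies: T(n) = Θ(n^log_b(a)) = O(n^3).

Answer: O(n^3) - Case 1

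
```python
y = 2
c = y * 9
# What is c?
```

Trace:
`y = 2` → y = 2
`c = y * 9` → c = 18
So c = 18

Answer: 18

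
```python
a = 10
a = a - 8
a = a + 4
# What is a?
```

Trace:
`a = 10` → a = 10
`a = a - 8` → a = 2
`a = a + 4` → a = 6
So a = 6

Answer: 6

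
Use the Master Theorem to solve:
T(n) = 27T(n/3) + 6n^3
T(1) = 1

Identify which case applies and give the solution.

a=27, b=3, f(n)=6n^3. log_3(27) = 3. Since c=3 = 3, Case 2 applies: T(n) = Θ(n^log_b(a) · log n) = O(n^3 log n).

Answer: O(n^3 log n) - Case 2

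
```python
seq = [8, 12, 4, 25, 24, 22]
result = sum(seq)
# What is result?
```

Trace:
`seq = [8, 12, 4, 25, 24, 22]` → seq = [8, 12, 4, 25, 24, 22]
`result = sum(seq)` → result = 95
So result = 95

Answer: 95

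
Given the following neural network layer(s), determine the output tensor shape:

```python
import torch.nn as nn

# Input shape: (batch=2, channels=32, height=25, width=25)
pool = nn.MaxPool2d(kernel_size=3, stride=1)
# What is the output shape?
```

Input: (2, 32, 25, 25) -> Output: (2, 32, 23, 23)

Answer: (2, 32, 23, 23)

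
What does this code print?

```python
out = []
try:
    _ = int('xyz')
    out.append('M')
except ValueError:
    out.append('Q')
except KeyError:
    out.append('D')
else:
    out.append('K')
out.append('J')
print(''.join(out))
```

Execution trace: 'Q' (except ValueError) → 'J' (after the try/except). Output: QJ

Answer: QJ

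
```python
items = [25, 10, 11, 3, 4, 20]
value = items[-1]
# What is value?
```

Trace:
`items = [25, 10, 11, 3, 4, 20]` → items = [25, 10, 11, 3, 4, 20]
`value = items[-1]` → value = 20
So value = 20

Answer: 20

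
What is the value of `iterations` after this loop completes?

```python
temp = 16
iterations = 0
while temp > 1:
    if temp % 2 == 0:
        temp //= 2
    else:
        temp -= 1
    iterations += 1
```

Steps to reduce 16 to 1
`iterations` takes the values: 0 → 1 → 2 → 3 → 4

Answer: 4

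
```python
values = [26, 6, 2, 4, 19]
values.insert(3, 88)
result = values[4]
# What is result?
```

Trace:
`values = [26, 6, 2, 4, 19]` → values = [26, 6, 2, 4, 19]
`values.insert(3, 88)` → values = [26, 6, 2, 88, 4, 19]
`result = values[4]` → result = 4
So result = 4

Answer: 4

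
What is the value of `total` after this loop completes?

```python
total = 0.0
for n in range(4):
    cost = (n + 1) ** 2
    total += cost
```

Sum of squared losses 1² + 2² + ... + 4²
`total` takes the values: 0.0 → 1.0 → 5.0 → 14.0 → 30.0

Answer: 30.0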